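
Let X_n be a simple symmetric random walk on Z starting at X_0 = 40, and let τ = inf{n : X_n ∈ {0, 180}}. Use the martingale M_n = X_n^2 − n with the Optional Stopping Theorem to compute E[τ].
E[τ] = 5600

M_n = X_n^2 − n is a martingale (since E[X_{n+1}^2 | F_n] = X_n^2 + 1). By OST (τ has finite mean in a bounded region), E[M_τ] = E[M_0] = X_0^2 − 0 = 40^2 = 1600. Also E[M_τ] = E[X_τ^2] − E[τ]. The walk exits at 0 or 180, with P(hit 180 first) = 40/180, so E[X_τ^2] = 180^2 · 40/180 + 0 = 7200. Thus E[τ] = E[X_τ^2] − E[M_τ] = 7200 − 1600 = 5600 = 40(180 − 40) = 5600.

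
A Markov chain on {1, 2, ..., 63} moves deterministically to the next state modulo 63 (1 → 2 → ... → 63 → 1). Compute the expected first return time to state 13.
E[T_13 | X_0 = 13] = 63

The chain cycles deterministically, so starting at state 13 it returns in exactly 63 steps. Equivalently, the stationary distribution is uniform π_j = 1/63 for every state j, so by Kac's formula E[T_13] = 1/π_13 = 63.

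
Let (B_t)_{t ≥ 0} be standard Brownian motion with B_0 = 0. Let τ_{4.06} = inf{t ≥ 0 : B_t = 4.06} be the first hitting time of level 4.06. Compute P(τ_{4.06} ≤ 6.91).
P(τ_{4.06} ≤ 6.91) = 2(1 − Φ(4.06/√6.91)) = 2(1 − Φ(1.5445)) ≈ 0.1225

By the reflection principle for standard BM, P(τ_b ≤ t) = 2 · P(B_t ≥ b). Since B_t ~ N(0, t), P(B_t ≥ 4.06) = 1 − Φ(4.06/√t) = 1 − Φ(4.06/√6.91) = 1 − Φ(1.5445) ≈ 0.06123. Doubling: P(τ_{4.06} ≤ 6.91) ≈ 2 · 0.06123 = 0.12246 ≈ 0.1225.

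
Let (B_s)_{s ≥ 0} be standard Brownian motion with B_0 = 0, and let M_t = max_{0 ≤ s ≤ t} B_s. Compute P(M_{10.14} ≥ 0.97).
P(M_{10.14} ≥ 0.97) = 2·P(B_{10.14} ≥ 0.97) = 2(1 − Φ(0.97/√10.14)) ≈ 0.7607

By the reflection principle for Brownian motion, P(M_t ≥ a) = 2 · P(B_t ≥ a) for a ≥ 0. Since B_t ~ N(0, t), P(B_t ≥ 0.97) = 1 − Φ(0.97/√t) = 1 − Φ(0.97/√10.14) = 1 − Φ(0.3046). So
  P(M_{10.14} ≥ 0.97) = 2(1 − Φ(0.3046)) ≈ 0.7607.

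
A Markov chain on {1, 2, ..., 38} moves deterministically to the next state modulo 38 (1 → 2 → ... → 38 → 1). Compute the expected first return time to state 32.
E[T_32 | X_0 = 32] = 38

The chain cycles deterministically, so starting at state 32 it returns in exactly 38 steps. Equivalently, the stationary distribution is uniform π_j = 1/38 for every state j, so by Kac's formula E[T_32] = 1/π_32 = 38.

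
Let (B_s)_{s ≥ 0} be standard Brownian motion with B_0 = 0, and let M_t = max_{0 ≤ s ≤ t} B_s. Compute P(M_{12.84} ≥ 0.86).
P(M_{12.84} ≥ 0.86) = 2·P(B_{12.84} ≥ 0.86) = 2(1 − Φ(0.86/√12.84)) ≈ 0.8103

By the reflection principle for Brownian motion, P(M_t ≥ a) = 2 · P(B_t ≥ a) for a ≥ 0. Since B_t ~ N(0, t), P(B_t ≥ 0.86) = 1 − Φ(0.86/√t) = 1 − Φ(0.86/√12.84) = 1 − Φ(0.2400). So
  P(M_{12.84} ≥ 0.86) = 2(1 − Φ(0.2400)) ≈ 0.8103.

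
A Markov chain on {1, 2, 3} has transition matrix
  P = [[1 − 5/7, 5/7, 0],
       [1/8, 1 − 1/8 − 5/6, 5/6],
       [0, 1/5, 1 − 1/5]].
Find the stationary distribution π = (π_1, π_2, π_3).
π = (21/641, 120/641, 500/641)

This is a birth-death chain on three states, which satisfies detailed balance: π_1 · P_{12} = π_2 · P_{21} and π_2 · P_{23} = π_3 · P_{32}.
From π_1 · 5/7 = π_2 · 1/8: π_2/π_1 = (5/7)/(1/8) = 40/7.
From π_2 · 5/6 = π_3 · 1/5: π_3/π_2 = (5/6)/(1/5) = 25/6.
Take π_1 proportional to 1; then unnormalized π = (1, 40/7, 500/21). Normalize by dividing by the sum 641/21:
  π = (21/641, 120/641, 500/641).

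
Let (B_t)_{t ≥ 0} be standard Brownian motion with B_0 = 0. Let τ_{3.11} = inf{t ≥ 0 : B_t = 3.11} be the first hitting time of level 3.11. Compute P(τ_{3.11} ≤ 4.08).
P(τ_{3.11} ≤ 4.08) = 2(1 − Φ(3.11/√4.08)) = 2(1 − Φ(1.5397)) ≈ 0.1236

By the reflection principle for standard BM, P(τ_b ≤ t) = 2 · P(B_t ≥ b). Since B_t ~ N(0, t), P(B_t ≥ 3.11) = 1 − Φ(3.11/√t) = 1 − Φ(3.11/√4.08) = 1 − Φ(1.5397) ≈ 0.06182. Doubling: P(τ_{3.11} ≤ 4.08) ≈ 2 · 0.06182 = 0.12364 ≈ 0.1236.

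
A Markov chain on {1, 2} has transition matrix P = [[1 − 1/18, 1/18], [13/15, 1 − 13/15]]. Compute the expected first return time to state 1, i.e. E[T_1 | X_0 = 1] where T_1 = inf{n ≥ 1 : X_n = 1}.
E[T_1 | X_0 = 1] = 1/π_1 = 83/78

For an irreducible recurrent Markov chain with stationary distribution π, E[T_i | X_0 = i] = 1/π_i (Kac's formula). Here π_1 = (13/15)/(1/18 + 13/15) = (13/15)/(83/90) = 78/83, so E[T_1 | X_0 = 1] = 1/π_1 = (1/18 + 13/15)/(13/15) = (83/90)/(13/15) = 83/78.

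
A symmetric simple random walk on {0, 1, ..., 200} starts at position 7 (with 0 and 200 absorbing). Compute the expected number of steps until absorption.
E[τ | X_0 = 7] = 1351

Let v_k = E[τ | X_0 = k]. Boundary: v_0 = v_200 = 0. Recurrence: v_k = 1 + (v_{k-1} + v_{k+1})/2 for 1 ≤ k ≤ 199. The particular solution to v_k − (v_{k-1} + v_{k+1})/2 = 1 is v_k = −k^2. Adding homogeneous solution A + B k and matching boundaries gives v_k = k (200 − k). Substituting k = 7: v_7 = 7 · 193 = 1351.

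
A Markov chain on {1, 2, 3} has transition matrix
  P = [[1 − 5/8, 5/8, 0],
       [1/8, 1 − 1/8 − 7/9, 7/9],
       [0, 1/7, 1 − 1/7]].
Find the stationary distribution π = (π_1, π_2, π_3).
π = (9/299, 45/299, 245/299)

This is a birth-death chain on three states, which satisfies detailed balance: π_1 · P_{12} = π_2 · P_{21} and π_2 · P_{23} = π_3 · P_{32}.
From π_1 · 5/8 = π_2 · 1/8: π_2/π_1 = (5/8)/(1/8) = 5.
From π_2 · 7/9 = π_3 · 1/7: π_3/π_2 = (7/9)/(1/7) = 49/9.
Take π_1 proportional to 1; then unnormalized π = (1, 5, 245/9). Normalize by dividing by the sum 299/9:
  π = (9/299, 45/299, 245/299).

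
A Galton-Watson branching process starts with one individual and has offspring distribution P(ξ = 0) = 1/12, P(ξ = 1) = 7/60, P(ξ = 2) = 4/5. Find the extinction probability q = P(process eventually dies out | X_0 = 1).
q = 5/48

The pgf is f(s) = 1/12 + 7/60·s + 4/5·s². The extinction probability q is the smallest fixed point of f in [0, 1]. Setting s = f(s):
  4/5·s² + (7/60 − 1)·s + 1/12 = 0
  4/5·s² − (1/12 + 4/5)·s + 1/12 = 0
which factors as (s − 1)·(4/5·s − 1/12) = 0, giving roots s = 1 and s = (1/12)/(4/5) = 5/48.
Mean offspring μ = 7/60 + 2·4/5 = 103/60 > 1 (supercritical), so q < 1. The extinction probability is the smaller root: q = (1/12)/(4/5) = 5/48.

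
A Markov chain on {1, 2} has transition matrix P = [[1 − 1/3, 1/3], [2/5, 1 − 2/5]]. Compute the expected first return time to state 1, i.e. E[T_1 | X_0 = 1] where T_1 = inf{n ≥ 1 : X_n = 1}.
E[T_1 | X_0 = 1] = 1/π_1 = 11/6

For an irreducible recurrent Markov chain with stationary distribution π, E[T_i | X_0 = i] = 1/π_i (Kac's formula). Here π_1 = (2/5)/(1/3 + 2/5) = (2/5)/(11/15) = 6/11, so E[T_1 | X_0 = 1] = 1/π_1 = (1/3 + 2/5)/(2/5) = (11/15)/(2/5) = 11/6.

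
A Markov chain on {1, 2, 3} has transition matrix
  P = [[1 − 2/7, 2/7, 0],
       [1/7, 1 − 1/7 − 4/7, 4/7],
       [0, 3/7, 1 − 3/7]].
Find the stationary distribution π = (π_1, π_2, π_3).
π = (3/17, 6/17, 8/17)

This is a birth-death chain on three states, which satisfies detailed balance: π_1 · P_{12} = π_2 · P_{21} and π_2 · P_{23} = π_3 · P_{32}.
From π_1 · 2/7 = π_2 · 1/7: π_2/π_1 = (2/7)/(1/7) = 2.
From π_2 · 4/7 = π_3 · 3/7: π_3/π_2 = (4/7)/(3/7) = 4/3.
Take π_1 proportional to 1; then unnormalized π = (1, 2, 8/3). Normalize by dividing by the sum 17/3:
  π = (3/17, 6/17, 8/17).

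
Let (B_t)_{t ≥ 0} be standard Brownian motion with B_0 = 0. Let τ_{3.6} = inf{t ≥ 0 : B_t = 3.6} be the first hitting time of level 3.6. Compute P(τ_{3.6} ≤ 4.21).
P(τ_{3.6} ≤ 4.21) = 2(1 − Φ(3.6/√4.21)) = 2(1 − Φ(1.7545)) ≈ 0.0793

By the reflection principle for standard BM, P(τ_b ≤ t) = 2 · P(B_t ≥ b). Since B_t ~ N(0, t), P(B_t ≥ 3.6) = 1 − Φ(3.6/√t) = 1 − Φ(3.6/√4.21) = 1 − Φ(1.7545) ≈ 0.03967. Doubling: P(τ_{3.6} ≤ 4.21) ≈ 2 · 0.03967 = 0.07934 ≈ 0.0793.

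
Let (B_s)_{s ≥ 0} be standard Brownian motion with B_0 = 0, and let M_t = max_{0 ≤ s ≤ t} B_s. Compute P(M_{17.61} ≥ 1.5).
P(M_{17.61} ≥ 1.5) = 2·P(B_{17.61} ≥ 1.5) = 2(1 − Φ(1.5/√17.61)) ≈ 0.7208

By the reflection principle for Brownian motion, P(M_t ≥ a) = 2 · P(B_t ≥ a) for a ≥ 0. Since B_t ~ N(0, t), P(B_t ≥ 1.5) = 1 − Φ(1.5/√t) = 1 − Φ(1.5/√17.61) = 1 − Φ(0.3574). So
  P(M_{17.61} ≥ 1.5) = 2(1 − Φ(0.3574)) ≈ 0.7208.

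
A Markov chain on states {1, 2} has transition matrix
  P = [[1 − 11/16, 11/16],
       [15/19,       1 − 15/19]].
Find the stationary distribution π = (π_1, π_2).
π_1 = 240/449, π_2 = 209/449

Solve πP = π with π_1 + π_2 = 1. From πP = π: π_1 · (1 − 11/16) + π_2 · 15/19 = π_1 ⇒ π_2 · 15/19 = π_1 · 11/16 ⇒ π_2/π_1 = (11/16)/(15/19) = 209/240. Together with π_1 + π_2 = 1:
  π_1 = (15/19)/(11/16 + 15/19) = (15/19)/(449/304) = 240/449,
  π_2 = (11/16)/(11/16 + 15/19) = (11/16)/(449/304) = 209/449.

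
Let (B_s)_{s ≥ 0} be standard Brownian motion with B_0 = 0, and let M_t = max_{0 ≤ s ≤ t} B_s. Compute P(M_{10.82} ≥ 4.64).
P(M_{10.82} ≥ 4.64) = 2·P(B_{10.82} ≥ 4.64) = 2(1 − Φ(4.64/√10.82)) ≈ 0.1584

By the reflection principle for Brownian motion, P(M_t ≥ a) = 2 · P(B_t ≥ a) for a ≥ 0. Since B_t ~ N(0, t), P(B_t ≥ 4.64) = 1 − Φ(4.64/√t) = 1 − Φ(4.64/√10.82) = 1 − Φ(1.4106). So
  P(M_{10.82} ≥ 4.64) = 2(1 − Φ(1.4106)) ≈ 0.1584.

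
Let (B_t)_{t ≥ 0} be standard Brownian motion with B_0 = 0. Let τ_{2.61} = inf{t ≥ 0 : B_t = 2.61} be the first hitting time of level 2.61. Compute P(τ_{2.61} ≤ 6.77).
P(τ_{2.61} ≤ 6.77) = 2(1 − Φ(2.61/√6.77)) = 2(1 − Φ(1.0031)) ≈ 0.3158

By the reflection principle for standard BM, P(τ_b ≤ t) = 2 · P(B_t ≥ b). Since B_t ~ N(0, t), P(B_t ≥ 2.61) = 1 − Φ(2.61/√t) = 1 − Φ(2.61/√6.77) = 1 − Φ(1.0031) ≈ 0.15791. Doubling: P(τ_{2.61} ≤ 6.77) ≈ 2 · 0.15791 = 0.31582 ≈ 0.3158.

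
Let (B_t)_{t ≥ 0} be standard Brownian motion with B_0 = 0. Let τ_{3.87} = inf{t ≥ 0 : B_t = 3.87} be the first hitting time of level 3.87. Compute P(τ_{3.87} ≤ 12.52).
P(τ_{3.87} ≤ 12.52) = 2(1 − Φ(3.87/√12.52)) = 2(1 − Φ(1.0937)) ≈ 0.2741

By the reflection principle for standard BM, P(τ_b ≤ t) = 2 · P(B_t ≥ b). Since B_t ~ N(0, t), P(B_t ≥ 3.87) = 1 − Φ(3.87/√t) = 1 − Φ(3.87/√12.52) = 1 − Φ(1.0937) ≈ 0.13704. Doubling: P(τ_{3.87} ≤ 12.52) ≈ 2 · 0.13704 = 0.27408 ≈ 0.2741.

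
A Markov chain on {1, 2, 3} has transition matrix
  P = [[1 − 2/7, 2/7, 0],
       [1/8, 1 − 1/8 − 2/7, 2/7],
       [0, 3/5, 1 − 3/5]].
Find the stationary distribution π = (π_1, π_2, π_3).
π = (147/643, 336/643, 160/643)

This is a birth-death chain on three states, which satisfies detailed balance: π_1 · P_{12} = π_2 · P_{21} and π_2 · P_{23} = π_3 · P_{32}.
From π_1 · 2/7 = π_2 · 1/8: π_2/π_1 = (2/7)/(1/8) = 16/7.
From π_2 · 2/7 = π_3 · 3/5: π_3/π_2 = (2/7)/(3/5) = 10/21.
Take π_1 proportional to 1; then unnormalized π = (1, 16/7, 160/147). Normalize by dividing by the sum 643/147:
  π = (147/643, 336/643, 160/643).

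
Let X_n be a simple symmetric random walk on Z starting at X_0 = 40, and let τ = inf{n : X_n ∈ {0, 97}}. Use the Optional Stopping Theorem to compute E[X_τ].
E[X_τ] = 40

X_n is a martingale and τ is a bounded-mean stopping time (indeed τ is finite a.s. with bounded expectation since the walk is in a bounded region). By the OST, E[X_τ] = E[X_0] = 40. Equivalently: E[X_τ] = 97 · P(hit 97 first) + 0 · P(hit 0 first) = 97 · (40/97) = 40.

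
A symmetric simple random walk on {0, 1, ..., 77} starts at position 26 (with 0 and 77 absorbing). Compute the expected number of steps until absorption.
E[τ | X_0 = 26] = 1326

Let v_k = E[τ | X_0 = k]. Boundary: v_0 = v_77 = 0. Recurrence: v_k = 1 + (v_{k-1} + v_{k+1})/2 for 1 ≤ k ≤ 76. The particular solution to v_k − (v_{k-1} + v_{k+1})/2 = 1 is v_k = −k^2. Adding homogeneous solution A + B k and matching boundaries gives v_k = k (77 − k). Substituting k = 26: v_26 = 26 · 51 = 1326.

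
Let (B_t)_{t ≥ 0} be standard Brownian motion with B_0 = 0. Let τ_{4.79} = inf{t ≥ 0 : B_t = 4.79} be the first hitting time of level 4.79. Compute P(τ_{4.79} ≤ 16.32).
P(τ_{4.79} ≤ 16.32) = 2(1 − Φ(4.79/√16.32)) = 2(1 − Φ(1.1857)) ≈ 0.2357

By the reflection principle for standard BM, P(τ_b ≤ t) = 2 · P(B_t ≥ b). Since B_t ~ N(0, t), P(B_t ≥ 4.79) = 1 − Φ(4.79/√t) = 1 − Φ(4.79/√16.32) = 1 − Φ(1.1857) ≈ 0.11787. Doubling: P(τ_{4.79} ≤ 16.32) ≈ 2 · 0.11787 = 0.23574 ≈ 0.2357.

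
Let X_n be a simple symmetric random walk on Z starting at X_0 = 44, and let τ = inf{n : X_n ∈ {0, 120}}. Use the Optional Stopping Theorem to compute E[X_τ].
E[X_τ] = 44

X_n is a martingale and τ is a bounded-mean stopping time (indeed τ is finite a.s. with bounded expectation since the walk is in a bounded region). By the OST, E[X_τ] = E[X_0] = 44. Equivalently: E[X_τ] = 120 · P(hit 120 first) + 0 · P(hit 0 first) = 120 · (44/120) = 44.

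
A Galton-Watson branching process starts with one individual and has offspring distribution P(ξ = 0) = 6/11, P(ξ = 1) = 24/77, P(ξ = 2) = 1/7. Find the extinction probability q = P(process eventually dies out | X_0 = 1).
q = 1

Mean offspring μ = 0·6/11 + 1·24/77 + 2·1/7 = 46/77 ≤ 1. For μ ≤ 1 with offspring not concentrated at 1, the Galton-Watson process goes extinct almost surely, so q = 1.
(Algebraic check: The pgf is f(s) = 6/11 + 24/77·s + 1/7·s². The extinction probability q is the smallest fixed point of f in [0, 1]. Setting s = f(s):
  1/7·s² + (24/77 − 1)·s + 6/11 = 0
  1/7·s² − (6/11 + 1/7)·s + 6/11 = 0
which factors as (s − 1)·(1/7·s − 6/11) = 0, giving roots s = 1 and s = (6/11)/(1/7) = 42/11. Since 42/11 ≥ 1, the smallest root in [0, 1] is s = 1.)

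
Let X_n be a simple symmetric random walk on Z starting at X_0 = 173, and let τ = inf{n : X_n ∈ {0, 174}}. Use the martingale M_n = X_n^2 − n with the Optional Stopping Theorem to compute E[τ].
E[τ] = 173

M_n = X_n^2 − n is a martingale (since E[X_{n+1}^2 | F_n] = X_n^2 + 1). By OST (τ has finite mean in a bounded region), E[M_τ] = E[M_0] = X_0^2 − 0 = 173^2 = 29929. Also E[M_τ] = E[X_τ^2] − E[τ]. The walk exits at 0 or 174, with P(hit 174 first) = 173/174, so E[X_τ^2] = 174^2 · 173/174 + 0 = 30102. Thus E[τ] = E[X_τ^2] − E[M_τ] = 30102 − 29929 = 173 = 173(174 − 173) = 173.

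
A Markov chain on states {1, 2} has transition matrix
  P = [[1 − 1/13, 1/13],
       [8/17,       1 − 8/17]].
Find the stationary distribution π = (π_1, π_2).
π_1 = 104/121, π_2 = 17/121

Solve πP = π with π_1 + π_2 = 1. From πP = π: π_1 · (1 − 1/13) + π_2 · 8/17 = π_1 ⇒ π_2 · 8/17 = π_1 · 1/13 ⇒ π_2/π_1 = (1/13)/(8/17) = 17/104. Together with π_1 + π_2 = 1:
  π_1 = (8/17)/(1/13 + 8/17) = (8/17)/(121/221) = 104/121,
  π_2 = (1/13)/(1/13 + 8/17) = (1/13)/(121/221) = 17/121.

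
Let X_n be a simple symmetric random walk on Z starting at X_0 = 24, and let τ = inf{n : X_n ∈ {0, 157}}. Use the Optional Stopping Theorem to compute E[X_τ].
E[X_τ] = 24

X_n is a martingale and τ is a bounded-mean stopping time (indeed τ is finite a.s. with bounded expectation since the walk is in a bounded region). By the OST, E[X_τ] = E[X_0] = 24. Equivalently: E[X_τ] = 157 · P(hit 157 first) + 0 · P(hit 0 first) = 157 · (24/157) = 24.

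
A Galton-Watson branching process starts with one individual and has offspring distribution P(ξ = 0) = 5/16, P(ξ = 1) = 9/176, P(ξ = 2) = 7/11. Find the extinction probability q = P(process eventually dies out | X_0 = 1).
q = 55/112

The pgf is f(s) = 5/16 + 9/176·s + 7/11·s². The extinction probability q is the smallest fixed point of f in [0, 1]. Setting s = f(s):
  7/11·s² + (9/176 − 1)·s + 5/16 = 0
  7/11·s² − (5/16 + 7/11)·s + 5/16 = 0
which factors as (s − 1)·(7/11·s − 5/16) = 0, giving roots s = 1 and s = (5/16)/(7/11) = 55/112.
Mean offspring μ = 9/176 + 2·7/11 = 233/176 > 1 (supercritical), so q < 1. The extinction probability is the smaller root: q = (5/16)/(7/11) = 55/112.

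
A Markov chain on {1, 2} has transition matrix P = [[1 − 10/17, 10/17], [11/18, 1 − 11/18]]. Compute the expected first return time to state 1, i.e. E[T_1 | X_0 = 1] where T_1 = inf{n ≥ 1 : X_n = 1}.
E[T_1 | X_0 = 1] = 1/π_1 = 367/187

For an irreducible recurrent Markov chain with stationary distribution π, E[T_i | X_0 = i] = 1/π_i (Kac's formula). Here π_1 = (11/18)/(10/17 + 11/18) = (11/18)/(367/306) = 187/367, so E[T_1 | X_0 = 1] = 1/π_1 = (10/17 + 11/18)/(11/18) = (367/306)/(11/18) = 367/187.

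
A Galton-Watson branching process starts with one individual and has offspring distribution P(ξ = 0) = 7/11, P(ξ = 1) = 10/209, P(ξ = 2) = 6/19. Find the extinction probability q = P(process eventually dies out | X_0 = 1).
q = 1

Mean offspring μ = 0·7/11 + 1·10/209 + 2·6/19 = 142/209 ≤ 1. For μ ≤ 1 with offspring not concentrated at 1, the Galton-Watson process goes extinct almost surely, so q = 1.
(Algebraic check: The pgf is f(s) = 7/11 + 10/209·s + 6/19·s². The extinction probability q is the smallest fixed point of f in [0, 1]. Setting s = f(s):
  6/19·s² + (10/209 − 1)·s + 7/11 = 0
  6/19·s² − (7/11 + 6/19)·s + 7/11 = 0
which factors as (s − 1)·(6/19·s − 7/11) = 0, giving roots s = 1 and s = (7/11)/(6/19) = 133/66. Since 133/66 ≥ 1, the smallest root in [0, 1] is s = 1.)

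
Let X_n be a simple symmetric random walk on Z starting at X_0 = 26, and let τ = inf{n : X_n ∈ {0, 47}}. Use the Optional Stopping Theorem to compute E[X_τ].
E[X_τ] = 26

X_n is a martingale and τ is a bounded-mean stopping time (indeed τ is finite a.s. with bounded expectation since the walk is in a bounded region). By the OST, E[X_τ] = E[X_0] = 26. Equivalently: E[X_τ] = 47 · P(hit 47 first) + 0 · P(hit 0 first) = 47 · (26/47) = 26.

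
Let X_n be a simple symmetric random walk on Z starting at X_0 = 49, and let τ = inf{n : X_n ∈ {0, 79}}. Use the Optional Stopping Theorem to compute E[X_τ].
E[X_τ] = 49

X_n is a martingale and τ is a bounded-mean stopping time (indeed τ is finite a.s. with bounded expectation since the walk is in a bounded region). By the OST, E[X_τ] = E[X_0] = 49. Equivalently: E[X_τ] = 79 · P(hit 79 first) + 0 · P(hit 0 first) = 79 · (49/79) = 49.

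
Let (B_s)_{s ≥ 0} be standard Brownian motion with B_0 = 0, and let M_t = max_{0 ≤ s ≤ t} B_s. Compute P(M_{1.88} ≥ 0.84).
P(M_{1.88} ≥ 0.84) = 2·P(B_{1.88} ≥ 0.84) = 2(1 − Φ(0.84/√1.88)) ≈ 0.5401

By the reflection principle for Brownian motion, P(M_t ≥ a) = 2 · P(B_t ≥ a) for a ≥ 0. Since B_t ~ N(0, t), P(B_t ≥ 0.84) = 1 − Φ(0.84/√t) = 1 − Φ(0.84/√1.88) = 1 − Φ(0.6126). So
  P(M_{1.88} ≥ 0.84) = 2(1 − Φ(0.6126)) ≈ 0.5401.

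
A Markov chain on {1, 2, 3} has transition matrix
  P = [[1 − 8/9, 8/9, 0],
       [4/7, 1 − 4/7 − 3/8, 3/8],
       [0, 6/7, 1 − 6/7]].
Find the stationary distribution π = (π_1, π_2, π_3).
π = (72/233, 112/233, 49/233)

This is a birth-death chain on three states, which satisfies detailed balance: π_1 · P_{12} = π_2 · P_{21} and π_2 · P_{23} = π_3 · P_{32}.
From π_1 · 8/9 = π_2 · 4/7: π_2/π_1 = (8/9)/(4/7) = 14/9.
From π_2 · 3/8 = π_3 · 6/7: π_3/π_2 = (3/8)/(6/7) = 7/16.
Take π_1 proportional to 1; then unnormalized π = (1, 14/9, 49/72). Normalize by dividing by the sum 233/72:
  π = (72/233, 112/233, 49/233).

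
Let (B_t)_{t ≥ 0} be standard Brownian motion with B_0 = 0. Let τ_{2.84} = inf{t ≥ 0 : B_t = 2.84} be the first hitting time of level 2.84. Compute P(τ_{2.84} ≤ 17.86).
P(τ_{2.84} ≤ 17.86) = 2(1 − Φ(2.84/√17.86)) = 2(1 − Φ(0.6720)) ≈ 0.5016

By the reflection principle for standard BM, P(τ_b ≤ t) = 2 · P(B_t ≥ b). Since B_t ~ N(0, t), P(B_t ≥ 2.84) = 1 − Φ(2.84/√t) = 1 − Φ(2.84/√17.86) = 1 − Φ(0.6720) ≈ 0.25079. Doubling: P(τ_{2.84} ≤ 17.86) ≈ 2 · 0.25079 = 0.50158 ≈ 0.5016.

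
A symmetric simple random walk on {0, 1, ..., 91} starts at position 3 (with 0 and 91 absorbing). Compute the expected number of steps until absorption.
E[τ | X_0 = 3] = 264

Let v_k = E[τ | X_0 = k]. Boundary: v_0 = v_91 = 0. Recurrence: v_k = 1 + (v_{k-1} + v_{k+1})/2 for 1 ≤ k ≤ 90. The particular solution to v_k − (v_{k-1} + v_{k+1})/2 = 1 is v_k = −k^2. Adding homogeneous solution A + B k and matching boundaries gives v_k = k (91 − k). Substituting k = 3: v_3 = 3 · 88 = 264.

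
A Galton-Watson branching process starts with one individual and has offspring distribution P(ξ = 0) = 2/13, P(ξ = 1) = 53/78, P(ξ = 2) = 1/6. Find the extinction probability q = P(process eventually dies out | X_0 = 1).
q = 12/13

The pgf is f(s) = 2/13 + 53/78·s + 1/6·s². The extinction probability q is the smallest fixed point of f in [0, 1]. Setting s = f(s):
  1/6·s² + (53/78 − 1)·s + 2/13 = 0
  1/6·s² − (2/13 + 1/6)·s + 2/13 = 0
which factors as (s − 1)·(1/6·s − 2/13) = 0, giving roots s = 1 and s = (2/13)/(1/6) = 12/13.
Mean offspring μ = 53/78 + 2·1/6 = 79/78 > 1 (supercritical), so q < 1. The extinction probability is the smaller root: q = (2/13)/(1/6) = 12/13.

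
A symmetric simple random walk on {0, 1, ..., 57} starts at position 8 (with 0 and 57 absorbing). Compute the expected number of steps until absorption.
E[τ | X_0 = 8] = 392

Let v_k = E[τ | X_0 = k]. Boundary: v_0 = v_57 = 0. Recurrence: v_k = 1 + (v_{k-1} + v_{k+1})/2 for 1 ≤ k ≤ 56. The particular solution to v_k − (v_{k-1} + v_{k+1})/2 = 1 is v_k = −k^2. Adding homogeneous solution A + B k and matching boundaries gives v_k = k (57 − k). Substituting k = 8: v_8 = 8 · 49 = 392.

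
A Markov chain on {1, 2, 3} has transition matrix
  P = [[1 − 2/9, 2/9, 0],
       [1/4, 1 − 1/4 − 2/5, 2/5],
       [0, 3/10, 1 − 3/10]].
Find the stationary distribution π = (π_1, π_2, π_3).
π = (27/83, 24/83, 32/83)

This is a birth-death chain on three states, which satisfies detailed balance: π_1 · P_{12} = π_2 · P_{21} and π_2 · P_{23} = π_3 · P_{32}.
From π_1 · 2/9 = π_2 · 1/4: π_2/π_1 = (2/9)/(1/4) = 8/9.
From π_2 · 2/5 = π_3 · 3/10: π_3/π_2 = (2/5)/(3/10) = 4/3.
Take π_1 proportional to 1; then unnormalized π = (1, 8/9, 32/27). Normalize by dividing by the sum 83/27:
  π = (27/83, 24/83, 32/83).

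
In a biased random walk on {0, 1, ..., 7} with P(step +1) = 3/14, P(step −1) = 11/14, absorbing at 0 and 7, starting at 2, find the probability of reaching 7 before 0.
P(hit 7 before 0) = (1 − (11/3)^2) / (1 − (11/3)^7) = 3402/2435623

Let u_k denote P(reach 7 before 0 | start at k). Boundary: u_0 = 0, u_7 = 1. Recurrence: u_k = 3/14·u_{k+1} + 11/14·u_{k-1} for 1 ≤ k ≤ 6. Try u_k = A + B·r^k with r = q/p = (11/14)/(3/14) = 11/3. Substitution satisfies the recurrence; boundary conditions give:
  u_k = (1 − r^k) / (1 − r^N) = (1 − (11/3)^2) / (1 − (11/3)^7) = 3402/2435623.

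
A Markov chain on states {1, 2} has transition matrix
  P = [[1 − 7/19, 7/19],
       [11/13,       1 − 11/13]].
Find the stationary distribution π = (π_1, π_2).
π_1 = 209/300, π_2 = 91/300

Solve πP = π with π_1 + π_2 = 1. From πP = π: π_1 · (1 − 7/19) + π_2 · 11/13 = π_1 ⇒ π_2 · 11/13 = π_1 · 7/19 ⇒ π_2/π_1 = (7/19)/(11/13) = 91/209. Together with π_1 + π_2 = 1:
  π_1 = (11/13)/(7/19 + 11/13) = (11/13)/(300/247) = 209/300,
  π_2 = (7/19)/(7/19 + 11/13) = (7/19)/(300/247) = 91/300.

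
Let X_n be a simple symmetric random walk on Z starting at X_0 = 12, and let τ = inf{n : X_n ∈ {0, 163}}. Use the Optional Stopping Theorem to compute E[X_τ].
E[X_τ] = 12

X_n is a martingale and τ is a bounded-mean stopping time (indeed τ is finite a.s. with bounded expectation since the walk is in a bounded region). By the OST, E[X_τ] = E[X_0] = 12. Equivalently: E[X_τ] = 163 · P(hit 163 first) + 0 · P(hit 0 first) = 163 · (12/163) = 12.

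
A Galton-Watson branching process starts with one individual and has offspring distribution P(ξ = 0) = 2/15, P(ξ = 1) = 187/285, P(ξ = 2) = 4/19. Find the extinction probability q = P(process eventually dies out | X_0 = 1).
q = 19/30

The pgf is f(s) = 2/15 + 187/285·s + 4/19·s². The extinction probability q is the smallest fixed point of f in [0, 1]. Setting s = f(s):
  4/19·s² + (187/285 − 1)·s + 2/15 = 0
  4/19·s² − (2/15 + 4/19)·s + 2/15 = 0
which factors as (s − 1)·(4/19·s − 2/15) = 0, giving roots s = 1 and s = (2/15)/(4/19) = 19/30.
Mean offspring μ = 187/285 + 2·4/19 = 307/285 > 1 (supercritical), so q < 1. The extinction probability is the smaller root: q = (2/15)/(4/19) = 19/30.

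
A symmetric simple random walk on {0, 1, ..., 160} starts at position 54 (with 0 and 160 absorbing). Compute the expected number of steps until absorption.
E[τ | X_0 = 54] = 5724

Let v_k = E[τ | X_0 = k]. Boundary: v_0 = v_160 = 0. Recurrence: v_k = 1 + (v_{k-1} + v_{k+1})/2 for 1 ≤ k ≤ 159. The particular solution to v_k − (v_{k-1} + v_{k+1})/2 = 1 is v_k = −k^2. Adding homogeneous solution A + B k and matching boundaries gives v_k = k (160 − k). Substituting k = 54: v_54 = 54 · 106 = 5724.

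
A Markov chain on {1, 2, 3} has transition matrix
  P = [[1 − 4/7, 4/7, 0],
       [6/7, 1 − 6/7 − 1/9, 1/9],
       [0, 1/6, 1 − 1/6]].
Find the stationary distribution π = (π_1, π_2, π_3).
π = (9/19, 6/19, 4/19)

This is a birth-death chain on three states, which satisfies detailed balance: π_1 · P_{12} = π_2 · P_{21} and π_2 · P_{23} = π_3 · P_{32}.
From π_1 · 4/7 = π_2 · 6/7: π_2/π_1 = (4/7)/(6/7) = 2/3.
From π_2 · 1/9 = π_3 · 1/6: π_3/π_2 = (1/9)/(1/6) = 2/3.
Take π_1 proportional to 1; then unnormalized π = (1, 2/3, 4/9). Normalize by dividing by the sum 19/9:
  π = (9/19, 6/19, 4/19).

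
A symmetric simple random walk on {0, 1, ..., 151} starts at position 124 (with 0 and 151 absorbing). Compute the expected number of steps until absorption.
E[τ | X_0 = 124] = 3348

Let v_k = E[τ | X_0 = k]. Boundary: v_0 = v_151 = 0. Recurrence: v_k = 1 + (v_{k-1} + v_{k+1})/2 for 1 ≤ k ≤ 150. The particular solution to v_k − (v_{k-1} + v_{k+1})/2 = 1 is v_k = −k^2. Adding homogeneous solution A + B k and matching boundaries gives v_k = k (151 − k). Substituting k = 124: v_124 = 124 · 27 = 3348.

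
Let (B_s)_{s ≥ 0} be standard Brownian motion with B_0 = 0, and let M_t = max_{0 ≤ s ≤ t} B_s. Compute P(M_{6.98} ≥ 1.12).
P(M_{6.98} ≥ 1.12) = 2·P(B_{6.98} ≥ 1.12) = 2(1 − Φ(1.12/√6.98)) ≈ 0.6716

By the reflection principle for Brownian motion, P(M_t ≥ a) = 2 · P(B_t ≥ a) for a ≥ 0. Since B_t ~ N(0, t), P(B_t ≥ 1.12) = 1 − Φ(1.12/√t) = 1 − Φ(1.12/√6.98) = 1 − Φ(0.4239). So
  P(M_{6.98} ≥ 1.12) = 2(1 − Φ(0.4239)) ≈ 0.6716.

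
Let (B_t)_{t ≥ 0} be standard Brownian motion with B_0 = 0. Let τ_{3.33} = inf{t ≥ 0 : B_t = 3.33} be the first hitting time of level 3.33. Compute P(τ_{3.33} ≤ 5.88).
P(τ_{3.33} ≤ 5.88) = 2(1 − Φ(3.33/√5.88)) = 2(1 − Φ(1.3733)) ≈ 0.1697

By the reflection principle for standard BM, P(τ_b ≤ t) = 2 · P(B_t ≥ b). Since B_t ~ N(0, t), P(B_t ≥ 3.33) = 1 − Φ(3.33/√t) = 1 − Φ(3.33/√5.88) = 1 − Φ(1.3733) ≈ 0.08483. Doubling: P(τ_{3.33} ≤ 5.88) ≈ 2 · 0.08483 = 0.16966 ≈ 0.1697.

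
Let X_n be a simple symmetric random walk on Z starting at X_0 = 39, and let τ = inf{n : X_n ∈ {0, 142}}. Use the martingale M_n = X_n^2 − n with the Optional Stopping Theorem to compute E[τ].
E[τ] = 4017

M_n = X_n^2 − n is a martingale (since E[X_{n+1}^2 | F_n] = X_n^2 + 1). By OST (τ has finite mean in a bounded region), E[M_τ] = E[M_0] = X_0^2 − 0 = 39^2 = 1521. Also E[M_τ] = E[X_τ^2] − E[τ]. The walk exits at 0 or 142, with P(hit 142 first) = 39/142, so E[X_τ^2] = 142^2 · 39/142 + 0 = 5538. Thus E[τ] = E[X_τ^2] − E[M_τ] = 5538 − 1521 = 4017 = 39(142 − 39) = 4017.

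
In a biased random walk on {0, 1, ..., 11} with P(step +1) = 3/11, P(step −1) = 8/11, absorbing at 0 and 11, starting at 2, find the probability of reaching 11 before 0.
P(hit 11 before 0) = (1 − (8/3)^2) / (1 − (8/3)^11) = 216513/1717951489

Let u_k denote P(reach 11 before 0 | start at k). Boundary: u_0 = 0, u_11 = 1. Recurrence: u_k = 3/11·u_{k+1} + 8/11·u_{k-1} for 1 ≤ k ≤ 10. Try u_k = A + B·r^k with r = q/p = (8/11)/(3/11) = 8/3. Substitution satisfies the recurrence; boundary conditions give:
  u_k = (1 − r^k) / (1 − r^N) = (1 − (8/3)^2) / (1 − (8/3)^11) = 216513/1717951489.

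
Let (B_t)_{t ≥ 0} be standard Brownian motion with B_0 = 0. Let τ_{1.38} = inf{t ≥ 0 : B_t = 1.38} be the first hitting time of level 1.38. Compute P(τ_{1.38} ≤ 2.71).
P(τ_{1.38} ≤ 2.71) = 2(1 − Φ(1.38/√2.71)) = 2(1 − Φ(0.8383)) ≈ 0.4019

By the reflection principle for standard BM, P(τ_b ≤ t) = 2 · P(B_t ≥ b). Since B_t ~ N(0, t), P(B_t ≥ 1.38) = 1 − Φ(1.38/√t) = 1 − Φ(1.38/√2.71) = 1 − Φ(0.8383) ≈ 0.20093. Doubling: P(τ_{1.38} ≤ 2.71) ≈ 2 · 0.20093 = 0.40186 ≈ 0.4019.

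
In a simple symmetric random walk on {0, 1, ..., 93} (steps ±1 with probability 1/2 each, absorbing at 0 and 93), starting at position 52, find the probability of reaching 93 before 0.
P(hit 93 before 0) = 52/93

Let u_k = P(hit 93 before 0 | start at k). Then u_0 = 0, u_93 = 1, and u_k = u_{k-1}/2 + u_{k+1}/2 for 1 ≤ k ≤ 92. This harmonic recurrence is solved by u_k = k/93, giving u_52 = 52/93.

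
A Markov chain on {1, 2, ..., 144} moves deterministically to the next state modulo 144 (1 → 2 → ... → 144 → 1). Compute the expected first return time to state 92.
E[T_92 | X_0 = 92] = 144

The chain cycles deterministically, so starting at state 92 it returns in exactly 144 steps. Equivalently, the stationary distribution is uniform π_j = 1/144 for every state j, so by Kac's formula E[T_92] = 1/π_92 = 144.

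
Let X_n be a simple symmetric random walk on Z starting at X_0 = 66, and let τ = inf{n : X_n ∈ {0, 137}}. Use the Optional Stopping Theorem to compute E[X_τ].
E[X_τ] = 66

X_n is a martingale and τ is a bounded-mean stopping time (indeed τ is finite a.s. with bounded expectation since the walk is in a bounded region). By the OST, E[X_τ] = E[X_0] = 66. Equivalently: E[X_τ] = 137 · P(hit 137 first) + 0 · P(hit 0 first) = 137 · (66/137) = 66.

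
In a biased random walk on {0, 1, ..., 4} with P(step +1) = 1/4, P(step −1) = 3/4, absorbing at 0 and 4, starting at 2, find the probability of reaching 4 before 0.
P(hit 4 before 0) = (1 − (3)^2) / (1 − (3)^4) = 1/10

Let u_k denote P(reach 4 before 0 | start at k). Boundary: u_0 = 0, u_4 = 1. Recurrence: u_k = 1/4·u_{k+1} + 3/4·u_{k-1} for 1 ≤ k ≤ 3. Try u_k = A + B·r^k with r = q/p = (3/4)/(1/4) = 3. Substitution satisfies the recurrence; boundary conditions give:
  u_k = (1 − r^k) / (1 − r^N) = (1 − (3)^2) / (1 − (3)^4) = 1/10.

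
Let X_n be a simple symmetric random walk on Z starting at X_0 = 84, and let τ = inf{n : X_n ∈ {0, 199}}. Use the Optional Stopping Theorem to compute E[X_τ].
E[X_τ] = 84

X_n is a martingale and τ is a bounded-mean stopping time (indeed τ is finite a.s. with bounded expectation since the walk is in a bounded region). By the OST, E[X_τ] = E[X_0] = 84. Equivalently: E[X_τ] = 199 · P(hit 199 first) + 0 · P(hit 0 first) = 199 · (84/199) = 84.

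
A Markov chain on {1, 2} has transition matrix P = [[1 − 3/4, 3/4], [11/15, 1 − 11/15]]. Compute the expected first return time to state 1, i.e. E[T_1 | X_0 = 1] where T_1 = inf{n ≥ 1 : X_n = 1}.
E[T_1 | X_0 = 1] = 1/π_1 = 89/44

For an irreducible recurrent Markov chain with stationary distribution π, E[T_i | X_0 = i] = 1/π_i (Kac's formula). Here π_1 = (11/15)/(3/4 + 11/15) = (11/15)/(89/60) = 44/89, so E[T_1 | X_0 = 1] = 1/π_1 = (3/4 + 11/15)/(11/15) = (89/60)/(11/15) = 89/44.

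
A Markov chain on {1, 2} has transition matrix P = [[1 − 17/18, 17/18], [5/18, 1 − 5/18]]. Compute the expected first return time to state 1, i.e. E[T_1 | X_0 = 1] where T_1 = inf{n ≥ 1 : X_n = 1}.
E[T_1 | X_0 = 1] = 1/π_1 = 22/5

For an irreducible recurrent Markov chain with stationary distribution π, E[T_i | X_0 = i] = 1/π_i (Kac's formula). Here π_1 = (5/18)/(17/18 + 5/18) = (5/18)/(11/9) = 5/22, so E[T_1 | X_0 = 1] = 1/π_1 = (17/18 + 5/18)/(5/18) = (11/9)/(5/18) = 22/5.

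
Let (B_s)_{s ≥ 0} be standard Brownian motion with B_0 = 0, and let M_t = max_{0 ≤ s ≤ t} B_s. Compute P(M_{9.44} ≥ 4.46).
P(M_{9.44} ≥ 4.46) = 2·P(B_{9.44} ≥ 4.46) = 2(1 − Φ(4.46/√9.44)) ≈ 0.1466

By the reflection principle for Brownian motion, P(M_t ≥ a) = 2 · P(B_t ≥ a) for a ≥ 0. Since B_t ~ N(0, t), P(B_t ≥ 4.46) = 1 − Φ(4.46/√t) = 1 − Φ(4.46/√9.44) = 1 − Φ(1.4516). So
  P(M_{9.44} ≥ 4.46) = 2(1 − Φ(1.4516)) ≈ 0.1466.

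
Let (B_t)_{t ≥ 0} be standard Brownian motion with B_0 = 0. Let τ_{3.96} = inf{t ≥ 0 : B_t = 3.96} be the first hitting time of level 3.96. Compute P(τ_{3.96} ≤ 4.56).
P(τ_{3.96} ≤ 4.56) = 2(1 − Φ(3.96/√4.56)) = 2(1 − Φ(1.8544)) ≈ 0.0637

By the reflection principle for standard BM, P(τ_b ≤ t) = 2 · P(B_t ≥ b). Since B_t ~ N(0, t), P(B_t ≥ 3.96) = 1 − Φ(3.96/√t) = 1 − Φ(3.96/√4.56) = 1 − Φ(1.8544) ≈ 0.03184. Doubling: P(τ_{3.96} ≤ 4.56) ≈ 2 · 0.03184 = 0.06368 ≈ 0.0637.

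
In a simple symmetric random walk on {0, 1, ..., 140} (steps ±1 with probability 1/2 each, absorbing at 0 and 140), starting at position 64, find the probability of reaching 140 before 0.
P(hit 140 before 0) = 64/140 = 16/35

Let u_k = P(hit 140 before 0 | start at k). Then u_0 = 0, u_140 = 1, and u_k = u_{k-1}/2 + u_{k+1}/2 for 1 ≤ k ≤ 139. This harmonic recurrence is solved by u_k = k/140, giving u_64 = 64/140 = 16/35.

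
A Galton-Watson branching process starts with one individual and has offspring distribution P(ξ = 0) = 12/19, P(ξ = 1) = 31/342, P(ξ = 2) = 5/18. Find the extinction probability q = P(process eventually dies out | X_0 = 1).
q = 1

Mean offspring μ = 0·12/19 + 1·31/342 + 2·5/18 = 221/342 ≤ 1. For μ ≤ 1 with offspring not concentrated at 1, the Galton-Watson process goes extinct almost surely, so q = 1.
(Algebraic check: The pgf is f(s) = 12/19 + 31/342·s + 5/18·s². The extinction probability q is the smallest fixed point of f in [0, 1]. Setting s = f(s):
  5/18·s² + (31/342 − 1)·s + 12/19 = 0
  5/18·s² − (12/19 + 5/18)·s + 12/19 = 0
which factors as (s − 1)·(5/18·s − 12/19) = 0, giving roots s = 1 and s = (12/19)/(5/18) = 216/95. Since 216/95 ≥ 1, the smallest root in [0, 1] is s = 1.)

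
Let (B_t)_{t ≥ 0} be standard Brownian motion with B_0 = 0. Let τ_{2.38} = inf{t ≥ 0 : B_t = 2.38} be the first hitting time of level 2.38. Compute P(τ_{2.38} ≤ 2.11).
P(τ_{2.38} ≤ 2.11) = 2(1 − Φ(2.38/√2.11)) = 2(1 − Φ(1.6385)) ≈ 0.1013

By the reflection principle for standard BM, P(τ_b ≤ t) = 2 · P(B_t ≥ b). Since B_t ~ N(0, t), P(B_t ≥ 2.38) = 1 − Φ(2.38/√t) = 1 − Φ(2.38/√2.11) = 1 − Φ(1.6385) ≈ 0.05066. Doubling: P(τ_{2.38} ≤ 2.11) ≈ 2 · 0.05066 = 0.10132 ≈ 0.1013.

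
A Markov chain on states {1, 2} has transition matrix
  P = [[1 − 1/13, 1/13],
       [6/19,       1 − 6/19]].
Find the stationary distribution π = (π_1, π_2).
π_1 = 78/97, π_2 = 19/97

Solve πP = π with π_1 + π_2 = 1. From πP = π: π_1 · (1 − 1/13) + π_2 · 6/19 = π_1 ⇒ π_2 · 6/19 = π_1 · 1/13 ⇒ π_2/π_1 = (1/13)/(6/19) = 19/78. Together with π_1 + π_2 = 1:
  π_1 = (6/19)/(1/13 + 6/19) = (6/19)/(97/247) = 78/97,
  π_2 = (1/13)/(1/13 + 6/19) = (1/13)/(97/247) = 19/97.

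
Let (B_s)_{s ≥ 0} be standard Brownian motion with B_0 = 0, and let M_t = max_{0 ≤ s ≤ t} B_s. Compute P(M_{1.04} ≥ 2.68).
P(M_{1.04} ≥ 2.68) = 2·P(B_{1.04} ≥ 2.68) = 2(1 − Φ(2.68/√1.04)) ≈ 0.0086

By the reflection principle for Brownian motion, P(M_t ≥ a) = 2 · P(B_t ≥ a) for a ≥ 0. Since B_t ~ N(0, t), P(B_t ≥ 2.68) = 1 − Φ(2.68/√t) = 1 − Φ(2.68/√1.04) = 1 − Φ(2.6280). So
  P(M_{1.04} ≥ 2.68) = 2(1 − Φ(2.6280)) ≈ 0.0086.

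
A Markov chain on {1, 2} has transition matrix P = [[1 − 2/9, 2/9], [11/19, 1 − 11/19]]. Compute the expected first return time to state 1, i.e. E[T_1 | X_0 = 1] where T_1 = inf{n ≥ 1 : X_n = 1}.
E[T_1 | X_0 = 1] = 1/π_1 = 137/99

For an irreducible recurrent Markov chain with stationary distribution π, E[T_i | X_0 = i] = 1/π_i (Kac's formula). Here π_1 = (11/19)/(2/9 + 11/19) = (11/19)/(137/171) = 99/137, so E[T_1 | X_0 = 1] = 1/π_1 = (2/9 + 11/19)/(11/19) = (137/171)/(11/19) = 137/99.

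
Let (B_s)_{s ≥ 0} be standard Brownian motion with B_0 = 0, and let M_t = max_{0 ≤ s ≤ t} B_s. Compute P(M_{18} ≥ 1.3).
P(M_{18} ≥ 1.3) = 2·P(B_{18} ≥ 1.3) = 2(1 − Φ(1.3/√18)) ≈ 0.7593

By the reflection principle for Brownian motion, P(M_t ≥ a) = 2 · P(B_t ≥ a) for a ≥ 0. Since B_t ~ N(0, t), P(B_t ≥ 1.3) = 1 − Φ(1.3/√t) = 1 − Φ(1.3/√18) = 1 − Φ(0.3064). So
  P(M_{18} ≥ 1.3) = 2(1 − Φ(0.3064)) ≈ 0.7593.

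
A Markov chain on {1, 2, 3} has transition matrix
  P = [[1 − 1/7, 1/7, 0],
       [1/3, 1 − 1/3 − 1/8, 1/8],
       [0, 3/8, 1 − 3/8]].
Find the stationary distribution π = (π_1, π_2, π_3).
π = (7/11, 3/11, 1/11)

This is a birth-death chain on three states, which satisfies detailed balance: π_1 · P_{12} = π_2 · P_{21} and π_2 · P_{23} = π_3 · P_{32}.
From π_1 · 1/7 = π_2 · 1/3: π_2/π_1 = (1/7)/(1/3) = 3/7.
From π_2 · 1/8 = π_3 · 3/8: π_3/π_2 = (1/8)/(3/8) = 1/3.
Take π_1 proportional to 1; then unnormalized π = (1, 3/7, 1/7). Normalize by dividing by the sum 11/7:
  π = (7/11, 3/11, 1/11).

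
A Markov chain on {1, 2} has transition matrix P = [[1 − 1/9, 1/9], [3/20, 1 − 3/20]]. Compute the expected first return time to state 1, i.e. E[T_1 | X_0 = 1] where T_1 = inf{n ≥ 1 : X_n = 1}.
E[T_1 | X_0 = 1] = 1/π_1 = 47/27

For an irreducible recurrent Markov chain with stationary distribution π, E[T_i | X_0 = i] = 1/π_i (Kac's formula). Here π_1 = (3/20)/(1/9 + 3/20) = (3/20)/(47/180) = 27/47, so E[T_1 | X_0 = 1] = 1/π_1 = (1/9 + 3/20)/(3/20) = (47/180)/(3/20) = 47/27.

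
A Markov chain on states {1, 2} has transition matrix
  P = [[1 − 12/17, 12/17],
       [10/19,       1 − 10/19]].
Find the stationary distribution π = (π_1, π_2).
π_1 = 85/199, π_2 = 114/199

Solve πP = π with π_1 + π_2 = 1. From πP = π: π_1 · (1 − 12/17) + π_2 · 10/19 = π_1 ⇒ π_2 · 10/19 = π_1 · 12/17 ⇒ π_2/π_1 = (12/17)/(10/19) = 114/85. Together with π_1 + π_2 = 1:
  π_1 = (10/19)/(12/17 + 10/19) = (10/19)/(398/323) = 85/199,
  π_2 = (12/17)/(12/17 + 10/19) = (12/17)/(398/323) = 114/199.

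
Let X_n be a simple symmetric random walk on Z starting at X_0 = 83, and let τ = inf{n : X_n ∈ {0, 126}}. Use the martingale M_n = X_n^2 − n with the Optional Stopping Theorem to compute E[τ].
E[τ] = 3569

M_n = X_n^2 − n is a martingale (since E[X_{n+1}^2 | F_n] = X_n^2 + 1). By OST (τ has finite mean in a bounded region), E[M_τ] = E[M_0] = X_0^2 − 0 = 83^2 = 6889. Also E[M_τ] = E[X_τ^2] − E[τ]. The walk exits at 0 or 126, with P(hit 126 first) = 83/126, so E[X_τ^2] = 126^2 · 83/126 + 0 = 10458. Thus E[τ] = E[X_τ^2] − E[M_τ] = 10458 − 6889 = 3569 = 83(126 − 83) = 3569.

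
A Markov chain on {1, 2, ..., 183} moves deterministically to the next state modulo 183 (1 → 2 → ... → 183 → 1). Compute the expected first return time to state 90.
E[T_90 | X_0 = 90] = 183

The chain cycles deterministically, so starting at state 90 it returns in exactly 183 steps. Equivalently, the stationary distribution is uniform π_j = 1/183 for every state j, so by Kac's formula E[T_90] = 1/π_90 = 183.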